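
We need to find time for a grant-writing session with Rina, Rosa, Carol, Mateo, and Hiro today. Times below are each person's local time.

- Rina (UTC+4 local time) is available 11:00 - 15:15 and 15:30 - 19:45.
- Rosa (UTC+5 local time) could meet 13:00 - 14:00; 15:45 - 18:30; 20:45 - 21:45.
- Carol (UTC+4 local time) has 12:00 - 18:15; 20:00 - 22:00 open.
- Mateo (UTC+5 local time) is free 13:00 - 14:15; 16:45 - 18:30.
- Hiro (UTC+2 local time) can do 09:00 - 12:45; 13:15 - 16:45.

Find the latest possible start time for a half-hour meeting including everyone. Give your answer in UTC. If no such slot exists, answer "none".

Rina in UTC: 07:00-11:15, 11:30-15:45 (subtract 4h to convert from UTC+4).
Rosa in UTC: 08:00-09:00, 10:45-13:30, 15:45-16:45 (subtract 5h to convert from UTC+5).
Carol in UTC: 08:00-14:15, 16:00-18:00 (subtract 4h to convert from UTC+4).
Mateo in UTC: 08:00-09:15, 11:45-13:30 (subtract 5h to convert from UTC+5).
Hiro in UTC: 07:00-10:45, 11:15-14:45 (subtract 2h to convert from UTC+2).
Rina ∩ Rosa: 08:00-09:00, 10:45-11:15, 11:30-13:30.
Rina ∩ Rosa ∩ Carol: 08:00-09:00, 10:45-11:15, 11:30-13:30.
Rina ∩ Rosa ∩ Carol ∩ Mateo: 08:00-09:00, 11:45-13:30.
Rina ∩ Rosa ∩ Carol ∩ Mateo ∩ Hiro: 08:00-09:00, 11:45-13:30.
Those are the intersection windows.
The last common window of at least 30 minutes is 11:45-13:30; a 30-minute meeting can start as late as 13:00 and still end by 13:30.

13:00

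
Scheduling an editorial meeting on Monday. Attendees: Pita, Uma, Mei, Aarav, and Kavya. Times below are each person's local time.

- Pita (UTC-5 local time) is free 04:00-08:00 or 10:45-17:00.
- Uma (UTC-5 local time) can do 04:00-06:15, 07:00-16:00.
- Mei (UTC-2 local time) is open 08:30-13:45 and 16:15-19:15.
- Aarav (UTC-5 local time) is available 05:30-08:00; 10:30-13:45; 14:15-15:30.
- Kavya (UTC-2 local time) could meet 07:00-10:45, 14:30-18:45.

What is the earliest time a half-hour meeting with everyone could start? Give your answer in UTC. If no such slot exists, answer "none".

10:30

Pita in UTC: 09:00-13:00, 15:45-22:00 (add 5h to convert from UTC-5).
Uma in UTC: 09:00-11:15, 12:00-21:00 (add 5h to convert from UTC-5).
Mei in UTC: 10:30-15:45, 18:15-21:15 (add 2h to convert from UTC-2).
Aarav in UTC: 10:30-13:00, 15:30-18:45, 19:15-20:30 (add 5h to convert from UTC-5).
Kavya in UTC: 09:00-12:45, 16:30-20:45 (add 2h to convert from UTC-2).
Pita ∩ Uma: 09:00-11:15, 12:00-13:00, 15:45-21:00.
Pita ∩ Uma ∩ Mei: 10:30-11:15, 12:00-13:00, 18:15-21:00.
Pita ∩ Uma ∩ Mei ∩ Aarav: 10:30-11:15, 12:00-13:00, 18:15-18:45, 19:15-20:30.
Pita ∩ Uma ∩ Mei ∩ Aarav ∩ Kavya: 10:30-11:15, 12:00-12:45, 18:15-18:45, 19:15-20:30.
So the common availability across everyone is 10:30-11:15, 12:00-12:45, 18:15-18:45, 19:15-20:30.
The first common window of at least 30 minutes is 10:30-11:15, so the earliest start is 10:30.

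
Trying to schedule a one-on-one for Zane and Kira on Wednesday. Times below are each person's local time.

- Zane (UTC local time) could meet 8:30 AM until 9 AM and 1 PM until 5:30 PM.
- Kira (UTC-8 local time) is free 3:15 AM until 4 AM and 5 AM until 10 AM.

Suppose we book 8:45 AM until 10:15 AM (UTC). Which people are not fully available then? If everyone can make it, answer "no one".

Kira, Zane

Zane in UTC: 08:30-09:00, 13:00-17:30.
Kira in UTC: 11:15-12:00, 13:00-18:00 (add 8h to convert from UTC-8).
Zane: not fully free for 08:45-10:15. Kira: not fully free for 08:45-10:15.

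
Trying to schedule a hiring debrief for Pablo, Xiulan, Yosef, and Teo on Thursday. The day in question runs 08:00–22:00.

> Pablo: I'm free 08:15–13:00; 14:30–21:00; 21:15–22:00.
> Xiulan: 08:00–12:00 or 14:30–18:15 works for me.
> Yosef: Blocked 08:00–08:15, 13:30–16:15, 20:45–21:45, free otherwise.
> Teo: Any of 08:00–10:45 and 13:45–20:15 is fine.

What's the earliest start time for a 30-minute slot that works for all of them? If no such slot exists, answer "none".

Pablo free: 08:15-13:00, 14:30-21:00, 21:15-22:00.
Xiulan free: 08:00-12:00, 14:30-18:15.
Yosef free: 08:15-13:30, 16:15-20:45, 21:45-22:00 (invert busy blocks within the working day).
Teo free: 08:00-10:45, 13:45-20:15.
Pablo ∩ Xiulan: 08:15-12:00, 14:30-18:15.
Pablo ∩ Xiulan ∩ Yosef: 08:15-12:00, 16:15-18:15.
Pablo ∩ Xiulan ∩ Yosef ∩ Teo: 08:15-10:45, 16:15-18:15.
The first common window of at least 30 minutes is 08:15-10:45, so the earliest start is 08:15.

08:15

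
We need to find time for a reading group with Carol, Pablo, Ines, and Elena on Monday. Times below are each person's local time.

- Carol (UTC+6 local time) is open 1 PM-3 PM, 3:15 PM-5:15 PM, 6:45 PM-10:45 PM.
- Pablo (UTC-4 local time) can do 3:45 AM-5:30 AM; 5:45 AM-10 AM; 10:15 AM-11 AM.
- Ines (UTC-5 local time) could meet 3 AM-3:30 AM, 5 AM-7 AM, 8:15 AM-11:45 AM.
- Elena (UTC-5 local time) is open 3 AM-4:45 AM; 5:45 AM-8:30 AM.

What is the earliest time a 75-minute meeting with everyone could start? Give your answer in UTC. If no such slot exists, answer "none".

Carol in UTC: 07:00-09:00, 09:15-11:15, 12:45-16:45 (subtract 6h to convert from UTC+6).
Pablo in UTC: 07:45-09:30, 09:45-14:00, 14:15-15:00 (add 4h to convert from UTC-4).
Ines in UTC: 08:00-08:30, 10:00-12:00, 13:15-16:45 (add 5h to convert from UTC-5).
Elena in UTC: 08:00-09:45, 10:45-13:30 (add 5h to convert from UTC-5).
Carol ∩ Pablo: 07:45-09:00, 09:15-09:30, 09:45-11:15, 12:45-14:00, 14:15-15:00.
Carol ∩ Pablo ∩ Ines: 08:00-08:30, 10:00-11:15, 13:15-14:00, 14:15-15:00.
Carol ∩ Pablo ∩ Ines ∩ Elena: 08:00-08:30, 10:45-11:15, 13:15-13:30.
No common window is at least 75 minutes long.

none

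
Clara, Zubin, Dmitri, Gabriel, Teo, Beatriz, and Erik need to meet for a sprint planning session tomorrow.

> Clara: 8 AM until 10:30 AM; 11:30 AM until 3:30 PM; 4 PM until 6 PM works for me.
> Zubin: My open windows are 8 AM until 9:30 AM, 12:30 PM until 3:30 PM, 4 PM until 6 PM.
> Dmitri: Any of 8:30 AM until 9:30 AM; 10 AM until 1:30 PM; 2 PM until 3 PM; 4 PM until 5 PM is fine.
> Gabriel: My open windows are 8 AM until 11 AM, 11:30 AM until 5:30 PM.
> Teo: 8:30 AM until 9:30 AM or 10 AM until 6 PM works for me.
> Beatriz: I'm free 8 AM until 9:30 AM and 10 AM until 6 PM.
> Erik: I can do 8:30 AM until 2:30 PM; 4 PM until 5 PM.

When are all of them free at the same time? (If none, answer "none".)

08:30-09:30, 12:30-13:30, 14:00-14:30, 16:00-17:00

Clara ∩ Zubin: 08:00-09:30, 12:30-15:30, 16:00-18:00.
Clara ∩ Zubin ∩ Dmitri: 08:30-09:30, 12:30-13:30, 14:00-15:00, 16:00-17:00.
Clara ∩ Zubin ∩ Dmitri ∩ Gabriel: 08:30-09:30, 12:30-13:30, 14:00-15:00, 16:00-17:00.
Clara ∩ Zubin ∩ Dmitri ∩ Gabriel ∩ Teo: 08:30-09:30, 12:30-13:30, 14:00-15:00, 16:00-17:00.
Clara ∩ Zubin ∩ Dmitri ∩ Gabriel ∩ Teo ∩ Beatriz: 08:30-09:30, 12:30-13:30, 14:00-15:00, 16:00-17:00.
Clara ∩ Zubin ∩ Dmitri ∩ Gabriel ∩ Teo ∩ Beatriz ∩ Erik: 08:30-09:30, 12:30-13:30, 14:00-14:30, 16:00-17:00.
So the common availability across everyone is 08:30-09:30, 12:30-13:30, 14:00-14:30, 16:00-17:00.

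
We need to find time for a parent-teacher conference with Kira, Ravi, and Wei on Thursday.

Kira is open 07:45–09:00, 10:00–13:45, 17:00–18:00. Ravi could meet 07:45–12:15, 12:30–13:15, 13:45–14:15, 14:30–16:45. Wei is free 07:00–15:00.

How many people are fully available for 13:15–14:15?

Wei can make the full 13:15-14:15 slot — that's 1.

1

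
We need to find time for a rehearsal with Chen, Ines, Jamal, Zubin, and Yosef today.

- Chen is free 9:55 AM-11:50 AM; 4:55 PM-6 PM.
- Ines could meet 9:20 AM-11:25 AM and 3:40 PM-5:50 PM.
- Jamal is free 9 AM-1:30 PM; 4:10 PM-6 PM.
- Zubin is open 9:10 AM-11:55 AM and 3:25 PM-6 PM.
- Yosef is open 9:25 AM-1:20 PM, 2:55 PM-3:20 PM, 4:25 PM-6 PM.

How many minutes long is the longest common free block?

90

Chen ∩ Ines: 09:55-11:25, 16:55-17:50.
Chen ∩ Ines ∩ Jamal: 09:55-11:25, 16:55-17:50.
Chen ∩ Ines ∩ Jamal ∩ Zubin: 09:55-11:25, 16:55-17:50.
Chen ∩ Ines ∩ Jamal ∩ Zubin ∩ Yosef: 09:55-11:25, 16:55-17:50.
The longest is 09:55-11:25 at 90 minutes.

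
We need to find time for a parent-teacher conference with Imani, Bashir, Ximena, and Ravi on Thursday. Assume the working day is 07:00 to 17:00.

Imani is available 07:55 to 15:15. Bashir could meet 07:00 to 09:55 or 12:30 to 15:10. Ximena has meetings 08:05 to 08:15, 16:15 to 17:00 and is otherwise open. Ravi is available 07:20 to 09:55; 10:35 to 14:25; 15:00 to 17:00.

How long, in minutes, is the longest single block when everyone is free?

Imani free: 07:55-15:15.
Bashir free: 07:00-09:55, 12:30-15:10.
Ximena free: 07:00-08:05, 08:15-16:15 (invert busy blocks within the working day).
Ravi free: 07:20-09:55, 10:35-14:25, 15:00-17:00.
Imani ∩ Bashir: 07:55-09:55, 12:30-15:10.
Imani ∩ Bashir ∩ Ximena: 07:55-08:05, 08:15-09:55, 12:30-15:10.
Imani ∩ Bashir ∩ Ximena ∩ Ravi: 07:55-08:05, 08:15-09:55, 12:30-14:25, 15:00-15:10.
The longest is 12:30-14:25 at 115 minutes.

115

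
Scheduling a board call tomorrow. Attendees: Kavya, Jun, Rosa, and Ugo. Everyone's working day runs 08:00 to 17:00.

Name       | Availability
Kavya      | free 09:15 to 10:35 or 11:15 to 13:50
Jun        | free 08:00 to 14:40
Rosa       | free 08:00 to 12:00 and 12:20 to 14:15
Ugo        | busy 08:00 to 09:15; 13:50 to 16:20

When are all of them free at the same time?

09:15-10:35, 11:15-12:00, 12:20-13:50

Kavya free: 09:15-10:35, 11:15-13:50.
Jun free: 08:00-14:40.
Rosa free: 08:00-12:00, 12:20-14:15.
Ugo free: 09:15-13:50, 16:20-17:00 (invert busy blocks within the working day).
Kavya ∩ Jun: 09:15-10:35, 11:15-13:50.
Kavya ∩ Jun ∩ Rosa: 09:15-10:35, 11:15-12:00, 12:20-13:50.
Kavya ∩ Jun ∩ Rosa ∩ Ugo: 09:15-10:35, 11:15-12:00, 12:20-13:50.
So the common availability across everyone is 09:15-10:35, 11:15-12:00, 12:20-13:50.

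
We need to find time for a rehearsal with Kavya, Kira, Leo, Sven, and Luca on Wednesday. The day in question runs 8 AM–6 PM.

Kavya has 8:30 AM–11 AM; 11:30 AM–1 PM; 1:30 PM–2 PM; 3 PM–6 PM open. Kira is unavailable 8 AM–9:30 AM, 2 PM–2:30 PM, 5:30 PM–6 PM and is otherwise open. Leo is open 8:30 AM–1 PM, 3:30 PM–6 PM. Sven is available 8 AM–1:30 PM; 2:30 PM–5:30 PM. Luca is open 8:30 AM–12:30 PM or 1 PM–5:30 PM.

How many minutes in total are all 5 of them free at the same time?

270

Kavya free: 08:30-11:00, 11:30-13:00, 13:30-14:00, 15:00-18:00.
Kira free: 09:30-14:00, 14:30-17:30 (invert busy blocks within the working day).
Leo free: 08:30-13:00, 15:30-18:00.
Sven free: 08:00-13:30, 14:30-17:30.
Luca free: 08:30-12:30, 13:00-17:30.
Kavya ∩ Kira: 09:30-11:00, 11:30-13:00, 13:30-14:00, 15:00-17:30.
Kavya ∩ Kira ∩ Leo: 09:30-11:00, 11:30-13:00, 15:30-17:30.
Kavya ∩ Kira ∩ Leo ∩ Sven: 09:30-11:00, 11:30-13:00, 15:30-17:30.
Kavya ∩ Kira ∩ Leo ∩ Sven ∩ Luca: 09:30-11:00, 11:30-12:30, 15:30-17:30.
Summing the common windows: 90 + 60 + 120 = 270 minutes.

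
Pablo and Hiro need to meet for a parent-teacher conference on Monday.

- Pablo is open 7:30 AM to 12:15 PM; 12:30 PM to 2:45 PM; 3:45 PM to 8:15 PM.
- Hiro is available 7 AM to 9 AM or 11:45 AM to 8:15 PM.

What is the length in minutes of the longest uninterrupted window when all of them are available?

270

Pablo ∩ Hiro: 07:30-09:00, 11:45-12:15, 12:30-14:45, 15:45-20:15.
The longest is 15:45-20:15 at 270 minutes.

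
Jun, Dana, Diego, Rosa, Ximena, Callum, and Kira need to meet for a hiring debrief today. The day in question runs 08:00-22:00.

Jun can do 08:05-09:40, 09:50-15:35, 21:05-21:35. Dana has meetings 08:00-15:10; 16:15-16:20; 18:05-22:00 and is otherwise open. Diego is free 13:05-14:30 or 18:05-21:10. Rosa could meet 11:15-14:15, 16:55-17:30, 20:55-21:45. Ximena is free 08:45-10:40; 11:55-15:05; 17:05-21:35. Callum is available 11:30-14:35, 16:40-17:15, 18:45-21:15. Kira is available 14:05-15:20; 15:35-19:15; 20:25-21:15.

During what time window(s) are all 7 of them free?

none

Jun free: 08:05-09:40, 09:50-15:35, 21:05-21:35.
Dana free: 15:10-16:15, 16:20-18:05 (invert busy blocks within the working day).
Diego free: 13:05-14:30, 18:05-21:10.
Rosa free: 11:15-14:15, 16:55-17:30, 20:55-21:45.
Ximena free: 08:45-10:40, 11:55-15:05, 17:05-21:35.
Callum free: 11:30-14:35, 16:40-17:15, 18:45-21:15.
Kira free: 14:05-15:20, 15:35-19:15, 20:25-21:15.
Jun ∩ Dana: 15:10-15:35.
Jun ∩ Dana ∩ Diego: ∅.
Jun ∩ Dana ∩ Diego ∩ Rosa: ∅.
Jun ∩ Dana ∩ Diego ∩ Rosa ∩ Ximena: ∅.
Jun ∩ Dana ∩ Diego ∩ Rosa ∩ Ximena ∩ Callum: ∅.
Jun ∩ Dana ∩ Diego ∩ Rosa ∩ Ximena ∩ Callum ∩ Kira: ∅.
There is no time when everyone is free.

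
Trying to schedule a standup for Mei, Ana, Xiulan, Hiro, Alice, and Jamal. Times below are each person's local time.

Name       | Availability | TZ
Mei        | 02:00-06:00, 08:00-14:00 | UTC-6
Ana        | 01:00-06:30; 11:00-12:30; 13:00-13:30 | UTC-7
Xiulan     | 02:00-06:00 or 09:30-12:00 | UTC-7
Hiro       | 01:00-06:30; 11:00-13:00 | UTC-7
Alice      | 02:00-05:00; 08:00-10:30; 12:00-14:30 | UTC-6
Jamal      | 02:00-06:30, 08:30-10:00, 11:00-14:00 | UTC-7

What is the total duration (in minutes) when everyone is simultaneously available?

Mei in UTC: 08:00-12:00, 14:00-20:00 (add 6h to convert from UTC-6).
Ana in UTC: 08:00-13:30, 18:00-19:30, 20:00-20:30 (add 7h to convert from UTC-7).
Xiulan in UTC: 09:00-13:00, 16:30-19:00 (add 7h to convert from UTC-7).
Hiro in UTC: 08:00-13:30, 18:00-20:00 (add 7h to convert from UTC-7).
Alice in UTC: 08:00-11:00, 14:00-16:30, 18:00-20:30 (add 6h to convert from UTC-6).
Jamal in UTC: 09:00-13:30, 15:30-17:00, 18:00-21:00 (add 7h to convert from UTC-7).
Mei ∩ Ana: 08:00-12:00, 18:00-19:30.
Mei ∩ Ana ∩ Xiulan: 09:00-12:00, 18:00-19:00.
Mei ∩ Ana ∩ Xiulan ∩ Hiro: 09:00-12:00, 18:00-19:00.
Mei ∩ Ana ∩ Xiulan ∩ Hiro ∩ Alice: 09:00-11:00, 18:00-19:00.
Mei ∩ Ana ∩ Xiulan ∩ Hiro ∩ Alice ∩ Jamal: 09:00-11:00, 18:00-19:00.
Summing the common windows: 120 + 60 = 180 minutes.

180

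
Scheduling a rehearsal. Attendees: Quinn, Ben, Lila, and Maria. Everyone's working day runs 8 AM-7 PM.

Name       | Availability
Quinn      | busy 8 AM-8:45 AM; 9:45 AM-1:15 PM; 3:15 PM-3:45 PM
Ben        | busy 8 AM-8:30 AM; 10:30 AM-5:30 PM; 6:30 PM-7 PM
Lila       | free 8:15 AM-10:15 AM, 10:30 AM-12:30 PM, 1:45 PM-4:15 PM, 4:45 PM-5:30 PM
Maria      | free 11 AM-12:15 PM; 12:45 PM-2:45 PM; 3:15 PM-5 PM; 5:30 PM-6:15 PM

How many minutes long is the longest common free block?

0

Quinn free: 08:45-09:45, 13:15-15:15, 15:45-19:00 (invert busy blocks within the working day).
Ben free: 08:30-10:30, 17:30-18:30 (invert busy blocks within the working day).
Lila free: 08:15-10:15, 10:30-12:30, 13:45-16:15, 16:45-17:30.
Maria free: 11:00-12:15, 12:45-14:45, 15:15-17:00, 17:30-18:15.
Quinn ∩ Ben: 08:45-09:45, 17:30-18:30.
Quinn ∩ Ben ∩ Lila: 08:45-09:45.
Quinn ∩ Ben ∩ Lila ∩ Maria: ∅.
There is no time when everyone is free.
No common window exists, so the longest block is 0 minutes.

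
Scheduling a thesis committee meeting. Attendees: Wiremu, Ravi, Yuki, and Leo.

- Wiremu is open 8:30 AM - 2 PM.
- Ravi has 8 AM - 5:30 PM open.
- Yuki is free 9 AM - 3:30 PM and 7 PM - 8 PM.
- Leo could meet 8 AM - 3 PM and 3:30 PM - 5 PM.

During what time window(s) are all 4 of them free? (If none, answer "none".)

Wiremu ∩ Ravi: 08:30-14:00.
Wiremu ∩ Ravi ∩ Yuki: 09:00-14:00.
Wiremu ∩ Ravi ∩ Yuki ∩ Leo: 09:00-14:00.
Those are the intersection windows.

09:00-14:00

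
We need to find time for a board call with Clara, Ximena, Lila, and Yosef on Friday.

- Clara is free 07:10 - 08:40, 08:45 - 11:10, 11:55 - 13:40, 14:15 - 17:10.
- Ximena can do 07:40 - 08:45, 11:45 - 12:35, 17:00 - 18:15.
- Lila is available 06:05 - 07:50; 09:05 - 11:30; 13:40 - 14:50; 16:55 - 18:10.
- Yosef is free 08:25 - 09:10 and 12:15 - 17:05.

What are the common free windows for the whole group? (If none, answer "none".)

17:00-17:05

Clara ∩ Ximena: 07:40-08:40, 11:55-12:35, 17:00-17:10.
Clara ∩ Ximena ∩ Lila: 07:40-07:50, 17:00-17:10.
Clara ∩ Ximena ∩ Lila ∩ Yosef: 17:00-17:05.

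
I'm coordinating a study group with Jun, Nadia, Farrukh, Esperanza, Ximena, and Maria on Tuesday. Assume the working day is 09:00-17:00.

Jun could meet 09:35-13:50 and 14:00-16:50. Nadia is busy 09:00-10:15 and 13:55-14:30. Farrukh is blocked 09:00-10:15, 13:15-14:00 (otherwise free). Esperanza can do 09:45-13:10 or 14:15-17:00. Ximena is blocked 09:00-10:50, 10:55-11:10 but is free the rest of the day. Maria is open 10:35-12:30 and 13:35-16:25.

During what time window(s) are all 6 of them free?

10:50-10:55, 11:10-12:30, 14:30-16:25

Jun free: 09:35-13:50, 14:00-16:50.
Nadia free: 10:15-13:55, 14:30-17:00 (invert busy blocks within the working day).
Farrukh free: 10:15-13:15, 14:00-17:00 (invert busy blocks within the working day).
Esperanza free: 09:45-13:10, 14:15-17:00.
Ximena free: 10:50-10:55, 11:10-17:00 (invert busy blocks within the working day).
Maria free: 10:35-12:30, 13:35-16:25.
Jun ∩ Nadia: 10:15-13:50, 14:30-16:50.
Jun ∩ Nadia ∩ Farrukh: 10:15-13:15, 14:30-16:50.
Jun ∩ Nadia ∩ Farrukh ∩ Esperanza: 10:15-13:10, 14:30-16:50.
Jun ∩ Nadia ∩ Farrukh ∩ Esperanza ∩ Ximena: 10:50-10:55, 11:10-13:10, 14:30-16:50.
Jun ∩ Nadia ∩ Farrukh ∩ Esperanza ∩ Ximena ∩ Maria: 10:50-10:55, 11:10-12:30, 14:30-16:25.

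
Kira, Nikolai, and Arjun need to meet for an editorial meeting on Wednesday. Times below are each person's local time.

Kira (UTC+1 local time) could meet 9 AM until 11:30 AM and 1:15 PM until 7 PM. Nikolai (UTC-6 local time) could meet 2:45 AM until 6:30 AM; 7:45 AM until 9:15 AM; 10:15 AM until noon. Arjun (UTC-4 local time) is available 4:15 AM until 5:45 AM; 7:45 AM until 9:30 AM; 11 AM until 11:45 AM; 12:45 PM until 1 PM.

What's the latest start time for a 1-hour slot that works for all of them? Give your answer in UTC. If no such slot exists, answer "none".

08:45

Kira in UTC: 08:00-10:30, 12:15-18:00 (subtract 1h to convert from UTC+1).
Nikolai in UTC: 08:45-12:30, 13:45-15:15, 16:15-18:00 (add 6h to convert from UTC-6).
Arjun in UTC: 08:15-09:45, 11:45-13:30, 15:00-15:45, 16:45-17:00 (add 4h to convert from UTC-4).
Kira ∩ Nikolai: 08:45-10:30, 12:15-12:30, 13:45-15:15, 16:15-18:00.
Kira ∩ Nikolai ∩ Arjun: 08:45-09:45, 12:15-12:30, 15:00-15:15, 16:45-17:00.
So the common availability across everyone is 08:45-09:45, 12:15-12:30, 15:00-15:15, 16:45-17:00.
The last common window of at least 60 minutes is 08:45-09:45; a 60-minute meeting can start as late as 08:45 and still end by 09:45.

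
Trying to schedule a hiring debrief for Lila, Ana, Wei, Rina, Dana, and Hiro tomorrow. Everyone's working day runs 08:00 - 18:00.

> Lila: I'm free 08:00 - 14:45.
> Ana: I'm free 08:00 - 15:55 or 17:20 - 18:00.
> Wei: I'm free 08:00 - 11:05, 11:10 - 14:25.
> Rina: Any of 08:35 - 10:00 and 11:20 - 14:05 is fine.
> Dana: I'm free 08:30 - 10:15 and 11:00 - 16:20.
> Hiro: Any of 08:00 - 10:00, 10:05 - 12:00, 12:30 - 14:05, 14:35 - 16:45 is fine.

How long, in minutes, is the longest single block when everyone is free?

Lila ∩ Ana: 08:00-14:45.
Lila ∩ Ana ∩ Wei: 08:00-11:05, 11:10-14:25.
Lila ∩ Ana ∩ Wei ∩ Rina: 08:35-10:00, 11:20-14:05.
Lila ∩ Ana ∩ Wei ∩ Rina ∩ Dana: 08:35-10:00, 11:20-14:05.
Lila ∩ Ana ∩ Wei ∩ Rina ∩ Dana ∩ Hiro: 08:35-10:00, 11:20-12:00, 12:30-14:05.
So the common availability across everyone is 08:35-10:00, 11:20-12:00, 12:30-14:05.
The longest is 12:30-14:05 at 95 minutes.

95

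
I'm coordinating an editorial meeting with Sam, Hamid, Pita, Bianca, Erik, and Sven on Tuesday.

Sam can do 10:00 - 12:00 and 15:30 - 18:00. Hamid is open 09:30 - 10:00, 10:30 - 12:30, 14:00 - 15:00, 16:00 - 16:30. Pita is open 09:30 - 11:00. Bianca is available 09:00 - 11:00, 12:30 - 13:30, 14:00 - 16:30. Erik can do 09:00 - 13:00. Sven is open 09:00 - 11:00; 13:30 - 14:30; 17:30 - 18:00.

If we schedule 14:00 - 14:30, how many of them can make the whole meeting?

Hamid, Bianca, and Sven can make the full 14:00-14:30 slot — that's 3.

3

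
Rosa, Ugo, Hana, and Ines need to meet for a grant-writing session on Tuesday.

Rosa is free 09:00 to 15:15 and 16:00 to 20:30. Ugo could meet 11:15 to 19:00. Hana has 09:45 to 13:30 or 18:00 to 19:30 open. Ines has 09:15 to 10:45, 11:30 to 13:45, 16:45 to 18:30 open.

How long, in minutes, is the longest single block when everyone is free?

120

Rosa ∩ Ugo: 11:15-15:15, 16:00-19:00.
Rosa ∩ Ugo ∩ Hana: 11:15-13:30, 18:00-19:00.
Rosa ∩ Ugo ∩ Hana ∩ Ines: 11:30-13:30, 18:00-18:30.
The longest is 11:30-13:30 at 120 minutes.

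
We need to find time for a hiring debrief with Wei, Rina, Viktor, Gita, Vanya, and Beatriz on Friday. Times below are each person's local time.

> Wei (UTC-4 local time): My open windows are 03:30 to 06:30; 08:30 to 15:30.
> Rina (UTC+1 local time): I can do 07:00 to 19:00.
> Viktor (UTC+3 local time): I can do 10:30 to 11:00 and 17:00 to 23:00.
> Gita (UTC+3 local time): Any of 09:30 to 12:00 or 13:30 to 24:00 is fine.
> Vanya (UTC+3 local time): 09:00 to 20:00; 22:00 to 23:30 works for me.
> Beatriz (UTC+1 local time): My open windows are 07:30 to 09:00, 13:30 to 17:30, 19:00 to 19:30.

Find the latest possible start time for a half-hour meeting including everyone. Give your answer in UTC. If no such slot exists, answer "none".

Wei in UTC: 07:30-10:30, 12:30-19:30 (add 4h to convert from UTC-4).
Rina in UTC: 06:00-18:00 (subtract 1h to convert from UTC+1).
Viktor in UTC: 07:30-08:00, 14:00-20:00 (subtract 3h to convert from UTC+3).
Gita in UTC: 06:30-09:00, 10:30-21:00 (subtract 3h to convert from UTC+3).
Vanya in UTC: 06:00-17:00, 19:00-20:30 (subtract 3h to convert from UTC+3).
Beatriz in UTC: 06:30-08:00, 12:30-16:30, 18:00-18:30 (subtract 1h to convert from UTC+1).
Wei ∩ Rina: 07:30-10:30, 12:30-18:00.
Wei ∩ Rina ∩ Viktor: 07:30-08:00, 14:00-18:00.
Wei ∩ Rina ∩ Viktor ∩ Gita: 07:30-08:00, 14:00-18:00.
Wei ∩ Rina ∩ Viktor ∩ Gita ∩ Vanya: 07:30-08:00, 14:00-17:00.
Wei ∩ Rina ∩ Viktor ∩ Gita ∩ Vanya ∩ Beatriz: 07:30-08:00, 14:00-16:30.
Those are the intersection windows.
The last common window of at least 30 minutes is 14:00-16:30; a 30-minute meeting can start as late as 16:00 and still end by 16:30.

16:00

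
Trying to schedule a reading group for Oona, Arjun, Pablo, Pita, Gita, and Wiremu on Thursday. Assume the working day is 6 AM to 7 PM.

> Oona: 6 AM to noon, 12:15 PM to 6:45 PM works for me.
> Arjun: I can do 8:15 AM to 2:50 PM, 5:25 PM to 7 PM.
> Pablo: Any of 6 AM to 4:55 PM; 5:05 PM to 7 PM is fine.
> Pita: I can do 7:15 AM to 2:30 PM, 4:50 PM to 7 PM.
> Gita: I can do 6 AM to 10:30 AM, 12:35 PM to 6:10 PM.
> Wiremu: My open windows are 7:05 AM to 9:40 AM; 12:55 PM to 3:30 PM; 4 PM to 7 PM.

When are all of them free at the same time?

08:15-09:40, 12:55-14:30, 17:25-18:10

Oona ∩ Arjun: 08:15-12:00, 12:15-14:50, 17:25-18:45.
Oona ∩ Arjun ∩ Pablo: 08:15-12:00, 12:15-14:50, 17:25-18:45.
Oona ∩ Arjun ∩ Pablo ∩ Pita: 08:15-12:00, 12:15-14:30, 17:25-18:45.
Oona ∩ Arjun ∩ Pablo ∩ Pita ∩ Gita: 08:15-10:30, 12:35-14:30, 17:25-18:10.
Oona ∩ Arjun ∩ Pablo ∩ Pita ∩ Gita ∩ Wiremu: 08:15-09:40, 12:55-14:30, 17:25-18:10.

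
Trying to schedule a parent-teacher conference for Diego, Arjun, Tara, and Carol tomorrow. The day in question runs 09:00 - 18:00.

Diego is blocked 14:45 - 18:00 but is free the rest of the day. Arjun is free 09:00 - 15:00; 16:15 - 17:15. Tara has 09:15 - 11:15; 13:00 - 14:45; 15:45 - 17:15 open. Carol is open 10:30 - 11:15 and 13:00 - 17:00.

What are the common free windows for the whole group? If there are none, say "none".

10:30-11:15, 13:00-14:45

Diego free: 09:00-14:45 (invert busy blocks within the working day).
Arjun free: 09:00-15:00, 16:15-17:15.
Tara free: 09:15-11:15, 13:00-14:45, 15:45-17:15.
Carol free: 10:30-11:15, 13:00-17:00.
Diego ∩ Arjun: 09:00-14:45.
Diego ∩ Arjun ∩ Tara: 09:15-11:15, 13:00-14:45.
Diego ∩ Arjun ∩ Tara ∩ Carol: 10:30-11:15, 13:00-14:45.
So the common availability across everyone is 10:30-11:15, 13:00-14:45.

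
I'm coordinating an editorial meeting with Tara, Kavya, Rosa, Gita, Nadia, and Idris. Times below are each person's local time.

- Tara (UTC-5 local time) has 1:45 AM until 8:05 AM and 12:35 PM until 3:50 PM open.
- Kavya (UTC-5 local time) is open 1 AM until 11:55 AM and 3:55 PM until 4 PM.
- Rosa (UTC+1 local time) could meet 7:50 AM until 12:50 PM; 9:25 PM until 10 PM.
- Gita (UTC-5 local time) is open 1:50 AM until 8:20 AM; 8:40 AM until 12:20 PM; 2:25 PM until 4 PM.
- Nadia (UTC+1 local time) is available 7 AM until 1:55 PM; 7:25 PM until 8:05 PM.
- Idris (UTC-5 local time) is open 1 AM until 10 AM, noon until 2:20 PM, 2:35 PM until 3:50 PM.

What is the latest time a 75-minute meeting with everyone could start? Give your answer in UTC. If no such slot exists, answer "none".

Tara in UTC: 06:45-13:05, 17:35-20:50 (add 5h to convert from UTC-5).
Kavya in UTC: 06:00-16:55, 20:55-21:00 (add 5h to convert from UTC-5).
Rosa in UTC: 06:50-11:50, 20:25-21:00 (subtract 1h to convert from UTC+1).
Gita in UTC: 06:50-13:20, 13:40-17:20, 19:25-21:00 (add 5h to convert from UTC-5).
Nadia in UTC: 06:00-12:55, 18:25-19:05 (subtract 1h to convert from UTC+1).
Idris in UTC: 06:00-15:00, 17:00-19:20, 19:35-20:50 (add 5h to convert from UTC-5).
Tara ∩ Kavya: 06:45-13:05.
Tara ∩ Kavya ∩ Rosa: 06:50-11:50.
Tara ∩ Kavya ∩ Rosa ∩ Gita: 06:50-11:50.
Tara ∩ Kavya ∩ Rosa ∩ Gita ∩ Nadia: 06:50-11:50.
Tara ∩ Kavya ∩ Rosa ∩ Gita ∩ Nadia ∩ Idris: 06:50-11:50.
Those are the intersection windows.
The last common window of at least 75 minutes is 06:50-11:50; a 75-minute meeting can start as late as 10:35 and still end by 11:50.

10:35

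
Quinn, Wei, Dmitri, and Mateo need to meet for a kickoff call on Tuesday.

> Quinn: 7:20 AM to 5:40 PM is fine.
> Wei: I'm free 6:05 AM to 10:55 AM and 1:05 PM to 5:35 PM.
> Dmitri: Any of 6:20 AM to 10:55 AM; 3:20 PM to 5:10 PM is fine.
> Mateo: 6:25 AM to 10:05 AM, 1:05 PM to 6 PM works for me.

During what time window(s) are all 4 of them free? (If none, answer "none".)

07:20-10:05, 15:20-17:10

Quinn ∩ Wei: 07:20-10:55, 13:05-17:35.
Quinn ∩ Wei ∩ Dmitri: 07:20-10:55, 15:20-17:10.
Quinn ∩ Wei ∩ Dmitri ∩ Mateo: 07:20-10:05, 15:20-17:10.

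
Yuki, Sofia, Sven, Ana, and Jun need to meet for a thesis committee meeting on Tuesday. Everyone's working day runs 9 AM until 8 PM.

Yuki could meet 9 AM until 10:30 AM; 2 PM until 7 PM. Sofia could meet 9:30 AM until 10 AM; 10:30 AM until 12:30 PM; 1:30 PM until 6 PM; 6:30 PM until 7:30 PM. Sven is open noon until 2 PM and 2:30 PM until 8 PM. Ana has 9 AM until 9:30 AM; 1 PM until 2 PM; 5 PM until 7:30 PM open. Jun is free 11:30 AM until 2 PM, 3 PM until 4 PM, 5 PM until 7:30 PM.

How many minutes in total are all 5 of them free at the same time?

90

Yuki ∩ Sofia: 09:30-10:00, 14:00-18:00, 18:30-19:00.
Yuki ∩ Sofia ∩ Sven: 14:30-18:00, 18:30-19:00.
Yuki ∩ Sofia ∩ Sven ∩ Ana: 17:00-18:00, 18:30-19:00.
Yuki ∩ Sofia ∩ Sven ∩ Ana ∩ Jun: 17:00-18:00, 18:30-19:00.
So the common availability across everyone is 17:00-18:00, 18:30-19:00.
Summing the common windows: 60 + 30 = 90 minutes.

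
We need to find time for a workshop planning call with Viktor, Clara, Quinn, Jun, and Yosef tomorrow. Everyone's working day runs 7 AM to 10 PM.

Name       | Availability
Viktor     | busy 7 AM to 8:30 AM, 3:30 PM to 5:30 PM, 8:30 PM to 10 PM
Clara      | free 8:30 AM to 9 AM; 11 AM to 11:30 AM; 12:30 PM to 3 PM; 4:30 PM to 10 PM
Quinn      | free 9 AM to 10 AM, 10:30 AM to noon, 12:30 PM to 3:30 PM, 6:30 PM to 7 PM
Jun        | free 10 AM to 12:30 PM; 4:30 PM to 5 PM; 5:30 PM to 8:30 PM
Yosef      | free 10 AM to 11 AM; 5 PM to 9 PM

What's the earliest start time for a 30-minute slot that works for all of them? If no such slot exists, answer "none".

18:30

Viktor free: 08:30-15:30, 17:30-20:30 (invert busy blocks within the working day).
Clara free: 08:30-09:00, 11:00-11:30, 12:30-15:00, 16:30-22:00.
Quinn free: 09:00-10:00, 10:30-12:00, 12:30-15:30, 18:30-19:00.
Jun free: 10:00-12:30, 16:30-17:00, 17:30-20:30.
Yosef free: 10:00-11:00, 17:00-21:00.
Viktor ∩ Clara: 08:30-09:00, 11:00-11:30, 12:30-15:00, 17:30-20:30.
Viktor ∩ Clara ∩ Quinn: 11:00-11:30, 12:30-15:00, 18:30-19:00.
Viktor ∩ Clara ∩ Quinn ∩ Jun: 11:00-11:30, 18:30-19:00.
Viktor ∩ Clara ∩ Quinn ∩ Jun ∩ Yosef: 18:30-19:00.
So the common availability across everyone is 18:30-19:00.
The first common window of at least 30 minutes is 18:30-19:00, so the earliest start is 18:30.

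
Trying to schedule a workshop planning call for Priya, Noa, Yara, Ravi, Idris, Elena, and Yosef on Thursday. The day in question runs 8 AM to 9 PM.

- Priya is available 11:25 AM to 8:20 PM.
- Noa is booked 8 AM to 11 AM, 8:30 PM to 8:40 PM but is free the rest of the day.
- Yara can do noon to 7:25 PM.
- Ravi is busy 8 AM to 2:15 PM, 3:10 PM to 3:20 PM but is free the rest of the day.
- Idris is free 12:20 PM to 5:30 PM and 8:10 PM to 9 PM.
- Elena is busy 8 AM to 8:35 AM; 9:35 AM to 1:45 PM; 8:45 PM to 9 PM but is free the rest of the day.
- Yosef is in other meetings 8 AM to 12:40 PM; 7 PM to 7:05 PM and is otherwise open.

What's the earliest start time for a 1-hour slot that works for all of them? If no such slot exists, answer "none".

15:20

Priya free: 11:25-20:20.
Noa free: 11:00-20:30, 20:40-21:00 (invert busy blocks within the working day).
Yara free: 12:00-19:25.
Ravi free: 14:15-15:10, 15:20-21:00 (invert busy blocks within the working day).
Idris free: 12:20-17:30, 20:10-21:00.
Elena free: 08:35-09:35, 13:45-20:45 (invert busy blocks within the working day).
Yosef free: 12:40-19:00, 19:05-21:00 (invert busy blocks within the working day).
Priya ∩ Noa: 11:25-20:20.
Priya ∩ Noa ∩ Yara: 12:00-19:25.
Priya ∩ Noa ∩ Yara ∩ Ravi: 14:15-15:10, 15:20-19:25.
Priya ∩ Noa ∩ Yara ∩ Ravi ∩ Idris: 14:15-15:10, 15:20-17:30.
Priya ∩ Noa ∩ Yara ∩ Ravi ∩ Idris ∩ Elena: 14:15-15:10, 15:20-17:30.
Priya ∩ Noa ∩ Yara ∩ Ravi ∩ Idris ∩ Elena ∩ Yosef: 14:15-15:10, 15:20-17:30.
The first common window of at least 60 minutes is 15:20-17:30, so the earliest start is 15:20.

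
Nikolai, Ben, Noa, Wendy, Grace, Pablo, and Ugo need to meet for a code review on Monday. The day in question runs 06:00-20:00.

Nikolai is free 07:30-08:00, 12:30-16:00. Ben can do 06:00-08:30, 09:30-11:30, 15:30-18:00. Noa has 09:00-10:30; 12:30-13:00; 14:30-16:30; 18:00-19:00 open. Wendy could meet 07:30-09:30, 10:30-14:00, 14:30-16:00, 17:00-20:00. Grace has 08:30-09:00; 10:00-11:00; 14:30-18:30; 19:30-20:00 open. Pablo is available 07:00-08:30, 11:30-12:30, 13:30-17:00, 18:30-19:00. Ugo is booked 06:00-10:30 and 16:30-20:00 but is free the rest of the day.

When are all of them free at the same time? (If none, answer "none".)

15:30-16:00

Nikolai free: 07:30-08:00, 12:30-16:00.
Ben free: 06:00-08:30, 09:30-11:30, 15:30-18:00.
Noa free: 09:00-10:30, 12:30-13:00, 14:30-16:30, 18:00-19:00.
Wendy free: 07:30-09:30, 10:30-14:00, 14:30-16:00, 17:00-20:00.
Grace free: 08:30-09:00, 10:00-11:00, 14:30-18:30, 19:30-20:00.
Pablo free: 07:00-08:30, 11:30-12:30, 13:30-17:00, 18:30-19:00.
Ugo free: 10:30-16:30 (invert busy blocks within the working day).
Nikolai ∩ Ben: 07:30-08:00, 15:30-16:00.
Nikolai ∩ Ben ∩ Noa: 15:30-16:00.
Nikolai ∩ Ben ∩ Noa ∩ Wendy: 15:30-16:00.
Nikolai ∩ Ben ∩ Noa ∩ Wendy ∩ Grace: 15:30-16:00.
Nikolai ∩ Ben ∩ Noa ∩ Wendy ∩ Grace ∩ Pablo: 15:30-16:00.
Nikolai ∩ Ben ∩ Noa ∩ Wendy ∩ Grace ∩ Pablo ∩ Ugo: 15:30-16:00.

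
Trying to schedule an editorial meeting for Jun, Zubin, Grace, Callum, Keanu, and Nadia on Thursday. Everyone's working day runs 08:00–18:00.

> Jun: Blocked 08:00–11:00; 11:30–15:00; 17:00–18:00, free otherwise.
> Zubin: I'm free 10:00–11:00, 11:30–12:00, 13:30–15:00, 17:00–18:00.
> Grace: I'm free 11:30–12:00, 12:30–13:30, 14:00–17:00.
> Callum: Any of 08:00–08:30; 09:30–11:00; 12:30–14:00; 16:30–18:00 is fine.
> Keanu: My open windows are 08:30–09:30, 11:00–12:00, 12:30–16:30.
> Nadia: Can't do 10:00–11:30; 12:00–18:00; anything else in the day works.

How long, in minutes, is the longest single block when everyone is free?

Jun free: 11:00-11:30, 15:00-17:00 (invert busy blocks within the working day).
Zubin free: 10:00-11:00, 11:30-12:00, 13:30-15:00, 17:00-18:00.
Grace free: 11:30-12:00, 12:30-13:30, 14:00-17:00.
Callum free: 08:00-08:30, 09:30-11:00, 12:30-14:00, 16:30-18:00.
Keanu free: 08:30-09:30, 11:00-12:00, 12:30-16:30.
Nadia free: 08:00-10:00, 11:30-12:00 (invert busy blocks within the working day).
Jun ∩ Zubin: ∅.
Jun ∩ Zubin ∩ Grace: ∅.
Jun ∩ Zubin ∩ Grace ∩ Callum: ∅.
Jun ∩ Zubin ∩ Grace ∩ Callum ∩ Keanu: ∅.
Jun ∩ Zubin ∩ Grace ∩ Callum ∩ Keanu ∩ Nadia: ∅.
There is no time when everyone is free.
No common window exists, so the longest block is 0 minutes.

0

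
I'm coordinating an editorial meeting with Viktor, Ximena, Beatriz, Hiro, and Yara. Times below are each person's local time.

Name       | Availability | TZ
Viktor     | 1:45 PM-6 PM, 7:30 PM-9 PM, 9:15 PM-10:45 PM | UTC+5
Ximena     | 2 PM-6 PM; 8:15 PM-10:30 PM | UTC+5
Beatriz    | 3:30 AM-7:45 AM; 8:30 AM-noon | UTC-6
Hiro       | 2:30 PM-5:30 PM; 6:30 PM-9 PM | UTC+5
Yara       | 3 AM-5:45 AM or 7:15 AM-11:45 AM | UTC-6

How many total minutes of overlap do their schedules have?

Viktor in UTC: 08:45-13:00, 14:30-16:00, 16:15-17:45 (subtract 5h to convert from UTC+5).
Ximena in UTC: 09:00-13:00, 15:15-17:30 (subtract 5h to convert from UTC+5).
Beatriz in UTC: 09:30-13:45, 14:30-18:00 (add 6h to convert from UTC-6).
Hiro in UTC: 09:30-12:30, 13:30-16:00 (subtract 5h to convert from UTC+5).
Yara in UTC: 09:00-11:45, 13:15-17:45 (add 6h to convert from UTC-6).
Viktor ∩ Ximena: 09:00-13:00, 15:15-16:00, 16:15-17:30.
Viktor ∩ Ximena ∩ Beatriz: 09:30-13:00, 15:15-16:00, 16:15-17:30.
Viktor ∩ Ximena ∩ Beatriz ∩ Hiro: 09:30-12:30, 15:15-16:00.
Viktor ∩ Ximena ∩ Beatriz ∩ Hiro ∩ Yara: 09:30-11:45, 15:15-16:00.
Summing the common windows: 135 + 45 = 180 minutes.

180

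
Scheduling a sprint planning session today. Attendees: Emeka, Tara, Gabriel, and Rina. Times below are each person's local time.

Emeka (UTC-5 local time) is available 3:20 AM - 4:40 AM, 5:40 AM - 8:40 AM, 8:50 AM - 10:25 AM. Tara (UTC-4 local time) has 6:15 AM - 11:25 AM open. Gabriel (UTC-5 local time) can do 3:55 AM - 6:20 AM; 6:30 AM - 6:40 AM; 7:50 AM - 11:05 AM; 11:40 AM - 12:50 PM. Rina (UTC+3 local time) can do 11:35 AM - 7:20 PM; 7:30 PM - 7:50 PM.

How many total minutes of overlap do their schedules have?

Emeka in UTC: 08:20-09:40, 10:40-13:40, 13:50-15:25 (add 5h to convert from UTC-5).
Tara in UTC: 10:15-15:25 (add 4h to convert from UTC-4).
Gabriel in UTC: 08:55-11:20, 11:30-11:40, 12:50-16:05, 16:40-17:50 (add 5h to convert from UTC-5).
Rina in UTC: 08:35-16:20, 16:30-16:50 (subtract 3h to convert from UTC+3).
Emeka ∩ Tara: 10:40-13:40, 13:50-15:25.
Emeka ∩ Tara ∩ Gabriel: 10:40-11:20, 11:30-11:40, 12:50-13:40, 13:50-15:25.
Emeka ∩ Tara ∩ Gabriel ∩ Rina: 10:40-11:20, 11:30-11:40, 12:50-13:40, 13:50-15:25.
Summing the common windows: 40 + 10 + 50 + 95 = 195 minutes.

195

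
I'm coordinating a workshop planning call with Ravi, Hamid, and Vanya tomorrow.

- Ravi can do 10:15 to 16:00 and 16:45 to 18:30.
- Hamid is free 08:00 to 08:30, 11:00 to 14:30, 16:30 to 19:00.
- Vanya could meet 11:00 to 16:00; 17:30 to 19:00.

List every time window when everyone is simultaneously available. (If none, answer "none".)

Ravi ∩ Hamid: 11:00-14:30, 16:45-18:30.
Ravi ∩ Hamid ∩ Vanya: 11:00-14:30, 17:30-18:30.
Those are the intersection windows.

11:00-14:30, 17:30-18:30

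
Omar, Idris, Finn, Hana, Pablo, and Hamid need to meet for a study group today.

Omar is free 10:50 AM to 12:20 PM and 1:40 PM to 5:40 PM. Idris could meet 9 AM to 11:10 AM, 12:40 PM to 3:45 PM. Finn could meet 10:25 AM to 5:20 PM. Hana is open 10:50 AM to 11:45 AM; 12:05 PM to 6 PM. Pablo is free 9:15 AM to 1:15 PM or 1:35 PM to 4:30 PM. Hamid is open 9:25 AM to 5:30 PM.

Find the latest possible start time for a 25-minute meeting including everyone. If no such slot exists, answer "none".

15:20

Omar ∩ Idris: 10:50-11:10, 13:40-15:45.
Omar ∩ Idris ∩ Finn: 10:50-11:10, 13:40-15:45.
Omar ∩ Idris ∩ Finn ∩ Hana: 10:50-11:10, 13:40-15:45.
Omar ∩ Idris ∩ Finn ∩ Hana ∩ Pablo: 10:50-11:10, 13:40-15:45.
Omar ∩ Idris ∩ Finn ∩ Hana ∩ Pablo ∩ Hamid: 10:50-11:10, 13:40-15:45.
The last common window of at least 25 minutes is 13:40-15:45; a 25-minute meeting can start as late as 15:20 and still end by 15:45.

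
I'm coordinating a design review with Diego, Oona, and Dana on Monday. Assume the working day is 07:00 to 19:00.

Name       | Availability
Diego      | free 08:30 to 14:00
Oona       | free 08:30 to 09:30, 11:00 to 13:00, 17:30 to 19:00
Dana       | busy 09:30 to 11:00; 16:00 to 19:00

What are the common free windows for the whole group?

Diego free: 08:30-14:00.
Oona free: 08:30-09:30, 11:00-13:00, 17:30-19:00.
Dana free: 07:00-09:30, 11:00-16:00 (invert busy blocks within the working day).
Diego ∩ Oona: 08:30-09:30, 11:00-13:00.
Diego ∩ Oona ∩ Dana: 08:30-09:30, 11:00-13:00.

08:30-09:30, 11:00-13:00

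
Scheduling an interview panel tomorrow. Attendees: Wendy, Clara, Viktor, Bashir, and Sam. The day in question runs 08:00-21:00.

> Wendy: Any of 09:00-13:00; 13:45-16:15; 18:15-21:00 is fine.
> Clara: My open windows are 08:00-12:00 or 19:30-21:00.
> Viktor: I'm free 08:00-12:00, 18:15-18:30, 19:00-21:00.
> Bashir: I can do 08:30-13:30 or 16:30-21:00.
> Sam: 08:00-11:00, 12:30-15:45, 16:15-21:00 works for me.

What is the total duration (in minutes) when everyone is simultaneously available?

Wendy ∩ Clara: 09:00-12:00, 19:30-21:00.
Wendy ∩ Clara ∩ Viktor: 09:00-12:00, 19:30-21:00.
Wendy ∩ Clara ∩ Viktor ∩ Bashir: 09:00-12:00, 19:30-21:00.
Wendy ∩ Clara ∩ Viktor ∩ Bashir ∩ Sam: 09:00-11:00, 19:30-21:00.
Those are the intersection windows.
Summing the common windows: 120 + 90 = 210 minutes.

210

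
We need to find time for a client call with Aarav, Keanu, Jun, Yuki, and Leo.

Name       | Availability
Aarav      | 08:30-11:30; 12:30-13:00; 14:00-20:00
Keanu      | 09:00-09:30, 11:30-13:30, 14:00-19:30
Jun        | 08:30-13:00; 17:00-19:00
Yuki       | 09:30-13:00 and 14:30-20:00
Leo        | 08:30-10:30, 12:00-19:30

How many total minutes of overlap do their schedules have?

150

Aarav ∩ Keanu: 09:00-09:30, 12:30-13:00, 14:00-19:30.
Aarav ∩ Keanu ∩ Jun: 09:00-09:30, 12:30-13:00, 17:00-19:00.
Aarav ∩ Keanu ∩ Jun ∩ Yuki: 12:30-13:00, 17:00-19:00.
Aarav ∩ Keanu ∩ Jun ∩ Yuki ∩ Leo: 12:30-13:00, 17:00-19:00.
So the common availability across everyone is 12:30-13:00, 17:00-19:00.
Summing the common windows: 30 + 120 = 150 minutes.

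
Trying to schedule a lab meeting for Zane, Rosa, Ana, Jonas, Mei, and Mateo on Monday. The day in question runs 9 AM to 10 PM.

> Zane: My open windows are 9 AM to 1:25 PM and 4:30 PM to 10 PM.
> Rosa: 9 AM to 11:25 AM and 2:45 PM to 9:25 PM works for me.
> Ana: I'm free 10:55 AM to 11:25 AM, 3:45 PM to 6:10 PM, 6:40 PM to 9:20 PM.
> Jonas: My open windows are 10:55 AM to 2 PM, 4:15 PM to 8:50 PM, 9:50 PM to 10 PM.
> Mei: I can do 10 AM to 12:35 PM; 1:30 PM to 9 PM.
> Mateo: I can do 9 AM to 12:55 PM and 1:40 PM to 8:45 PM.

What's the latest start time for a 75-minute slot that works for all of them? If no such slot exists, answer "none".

Zane ∩ Rosa: 09:00-11:25, 16:30-21:25.
Zane ∩ Rosa ∩ Ana: 10:55-11:25, 16:30-18:10, 18:40-21:20.
Zane ∩ Rosa ∩ Ana ∩ Jonas: 10:55-11:25, 16:30-18:10, 18:40-20:50.
Zane ∩ Rosa ∩ Ana ∩ Jonas ∩ Mei: 10:55-11:25, 16:30-18:10, 18:40-20:50.
Zane ∩ Rosa ∩ Ana ∩ Jonas ∩ Mei ∩ Mateo: 10:55-11:25, 16:30-18:10, 18:40-20:45.
The last common window of at least 75 minutes is 18:40-20:45; a 75-minute meeting can start as late as 19:30 and still end by 20:45.

19:30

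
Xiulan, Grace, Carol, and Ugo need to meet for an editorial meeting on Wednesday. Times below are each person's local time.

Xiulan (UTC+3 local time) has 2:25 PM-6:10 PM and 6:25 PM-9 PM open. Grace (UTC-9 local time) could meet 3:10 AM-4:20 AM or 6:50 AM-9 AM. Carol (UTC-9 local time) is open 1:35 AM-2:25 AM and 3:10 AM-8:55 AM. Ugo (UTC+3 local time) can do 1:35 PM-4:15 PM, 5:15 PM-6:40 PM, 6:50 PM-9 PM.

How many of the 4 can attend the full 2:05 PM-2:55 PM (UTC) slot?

2

Xiulan in UTC: 11:25-15:10, 15:25-18:00 (subtract 3h to convert from UTC+3).
Grace in UTC: 12:10-13:20, 15:50-18:00 (add 9h to convert from UTC-9).
Carol in UTC: 10:35-11:25, 12:10-17:55 (add 9h to convert from UTC-9).
Ugo in UTC: 10:35-13:15, 14:15-15:40, 15:50-18:00 (subtract 3h to convert from UTC+3).
Xiulan and Carol can make the full 14:05-14:55 slot — that's 2.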